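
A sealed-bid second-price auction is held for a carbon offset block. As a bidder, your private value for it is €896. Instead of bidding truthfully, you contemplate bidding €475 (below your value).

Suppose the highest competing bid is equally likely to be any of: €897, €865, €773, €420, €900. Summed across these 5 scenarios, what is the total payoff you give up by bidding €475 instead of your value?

€154

The deviation costs you only when the competing bid falls strictly between €475 and €896; elsewhere both bids give the same outcome.
€897: outcomes coincide → loss €0.
€865: truthful payoff €31, deviation payoff €0 → loss €31.
€773: truthful payoff €123, deviation payoff €0 → loss €123.
€420: outcomes coincide → loss €0.
€900: outcomes coincide → loss €0.
Total loss = €31 + €123 = €154.
Truthful bidding weakly dominates here: raising your bid can only win items priced above your value, and lowering it can only forfeit items priced below.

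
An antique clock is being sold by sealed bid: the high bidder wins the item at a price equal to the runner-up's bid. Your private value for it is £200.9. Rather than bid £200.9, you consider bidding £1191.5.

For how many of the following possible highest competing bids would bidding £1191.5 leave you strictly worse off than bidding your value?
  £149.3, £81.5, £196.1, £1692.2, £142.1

The deviation hurts exactly when the highest competing bid lies strictly between £200.9 and £1191.5 — overbidding then wins at a price above your value.
£149.3: below both → same outcome either way.
£81.5: below both → same outcome either way.
£196.1: below both → same outcome either way.
£1692.2: above both → same outcome either way.
£142.1: below both → same outcome either way.
Count: 0.

0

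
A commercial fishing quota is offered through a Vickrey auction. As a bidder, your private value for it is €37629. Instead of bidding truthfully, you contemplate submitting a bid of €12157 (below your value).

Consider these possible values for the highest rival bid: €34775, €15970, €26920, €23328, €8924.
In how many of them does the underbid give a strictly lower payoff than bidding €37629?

The deviation hurts exactly when the highest competing bid lies strictly between €12157 and €37629 — underbidding then forfeits a profitable win.
€34775: inside the interval → strictly worse (loss €2854).
€15970: inside the interval → strictly worse (loss €21659).
€26920: inside the interval → strictly worse (loss €10709).
€23328: inside the interval → strictly worse (loss €14301).
€8924: below both → same outcome either way.
Count: 4.

4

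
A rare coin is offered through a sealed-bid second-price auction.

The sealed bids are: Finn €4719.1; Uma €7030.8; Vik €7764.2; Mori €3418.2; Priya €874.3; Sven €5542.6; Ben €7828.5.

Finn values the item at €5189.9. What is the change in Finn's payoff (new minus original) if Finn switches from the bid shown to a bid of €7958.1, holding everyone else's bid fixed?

The highest bid among the other bidders is €7828.5; Finn's bid doesn't change that.
Original bid €4719.1: Finn is not highest (top rival bid is €7828.5); payoff €0.
Alternative bid €7958.1: Finn is highest, pays the top rival bid €7828.5; payoff €5189.9 − €7828.5 = −€2638.6.
Change in payoff = −€2638.6 − (€0) = −€2638.6.

−€2638.6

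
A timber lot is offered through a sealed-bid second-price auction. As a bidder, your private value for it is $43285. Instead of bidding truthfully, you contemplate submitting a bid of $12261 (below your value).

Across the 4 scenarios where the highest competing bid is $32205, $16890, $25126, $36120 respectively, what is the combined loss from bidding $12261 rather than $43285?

$62799

The deviation costs you only when the competing bid falls strictly between $12261 and $43285; elsewhere both bids give the same outcome.
$32205: truthful payoff $11080, deviation payoff $0 → loss $11080.
$16890: truthful payoff $26395, deviation payoff $0 → loss $26395.
$25126: truthful payoff $18159, deviation payoff $0 → loss $18159.
$36120: truthful payoff $7165, deviation payoff $0 → loss $7165.
Total loss = $11080 + $26395 + $18159 + $7165 = $62799.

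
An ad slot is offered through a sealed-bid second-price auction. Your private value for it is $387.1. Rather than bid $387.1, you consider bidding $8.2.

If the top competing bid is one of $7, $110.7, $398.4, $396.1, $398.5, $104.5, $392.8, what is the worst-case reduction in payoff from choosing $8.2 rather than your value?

$282.6

$7: same outcome either way → loss $0.
$110.7: truthful gives $276.4, deviation gives $0 → loss $276.4.
$398.4: same outcome either way → loss $0.
$396.1: same outcome either way → loss $0.
$398.5: same outcome either way → loss $0.
$104.5: truthful gives $282.6, deviation gives $0 → loss $282.6.
$392.8: same outcome either way → loss $0.
Maximum loss: $282.6.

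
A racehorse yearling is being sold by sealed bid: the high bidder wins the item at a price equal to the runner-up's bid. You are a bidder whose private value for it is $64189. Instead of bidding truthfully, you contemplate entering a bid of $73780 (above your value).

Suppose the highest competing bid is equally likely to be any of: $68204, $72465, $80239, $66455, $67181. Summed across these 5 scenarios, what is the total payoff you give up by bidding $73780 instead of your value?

The deviation costs you only when the competing bid falls strictly between $64189 and $73780; elsewhere both bids give the same outcome.
$68204: truthful payoff $0, deviation payoff −$4015 → loss $4015.
$72465: truthful payoff $0, deviation payoff −$8276 → loss $8276.
$80239: outcomes coincide → loss $0.
$66455: truthful payoff $0, deviation payoff −$2266 → loss $2266.
$67181: truthful payoff $0, deviation payoff −$2992 → loss $2992.
Total loss = $4015 + $8276 + $2266 + $2992 = $17549.
Because the price is fixed by the runner-up's bid, deviating from your value can only change a good outcome into a bad one — never the reverse.

$17549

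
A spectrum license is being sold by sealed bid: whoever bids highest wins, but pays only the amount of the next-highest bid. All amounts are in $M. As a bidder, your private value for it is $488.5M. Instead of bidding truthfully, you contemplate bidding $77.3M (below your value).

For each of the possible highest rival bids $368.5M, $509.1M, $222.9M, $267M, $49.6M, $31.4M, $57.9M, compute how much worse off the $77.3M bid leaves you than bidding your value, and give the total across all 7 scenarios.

$607.1M

The deviation costs you only when the competing bid falls strictly between $77.3M and $488.5M; elsewhere both bids give the same outcome.
$368.5M: truthful payoff $120M, deviation payoff $0M → loss $120M.
$509.1M: outcomes coincide → loss $0M.
$222.9M: truthful payoff $265.6M, deviation payoff $0M → loss $265.6M.
$267M: truthful payoff $221.5M, deviation payoff $0M → loss $221.5M.
$49.6M: outcomes coincide → loss $0M.
$31.4M: outcomes coincide → loss $0M.
$57.9M: outcomes coincide → loss $0M.
Total loss = $120M + $265.6M + $221.5M = $607.1M.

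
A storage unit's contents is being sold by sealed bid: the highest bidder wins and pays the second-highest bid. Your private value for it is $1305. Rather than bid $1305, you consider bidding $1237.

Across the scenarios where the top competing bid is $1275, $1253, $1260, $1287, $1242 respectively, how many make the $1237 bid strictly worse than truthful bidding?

The deviation hurts exactly when the highest competing bid lies strictly between $1237 and $1305 — underbidding then forfeits a profitable win.
$1275: inside the interval → strictly worse (loss $30).
$1253: inside the interval → strictly worse (loss $52).
$1260: inside the interval → strictly worse (loss $45).
$1287: inside the interval → strictly worse (loss $18).
$1242: inside the interval → strictly worse (loss $63).
Count: 5.

5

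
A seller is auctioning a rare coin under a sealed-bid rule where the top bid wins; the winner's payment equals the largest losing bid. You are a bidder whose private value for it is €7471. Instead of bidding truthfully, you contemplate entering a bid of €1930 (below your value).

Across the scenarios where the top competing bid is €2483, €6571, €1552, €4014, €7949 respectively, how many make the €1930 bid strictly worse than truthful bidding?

The deviation hurts exactly when the highest competing bid lies strictly between €1930 and €7471 — underbidding then forfeits a profitable win.
€2483: inside the interval → strictly worse (loss €4988).
€6571: inside the interval → strictly worse (loss €900).
€1552: below both → same outcome either way.
€4014: inside the interval → strictly worse (loss €3457).
€7949: above both → same outcome either way.
Count: 3.

3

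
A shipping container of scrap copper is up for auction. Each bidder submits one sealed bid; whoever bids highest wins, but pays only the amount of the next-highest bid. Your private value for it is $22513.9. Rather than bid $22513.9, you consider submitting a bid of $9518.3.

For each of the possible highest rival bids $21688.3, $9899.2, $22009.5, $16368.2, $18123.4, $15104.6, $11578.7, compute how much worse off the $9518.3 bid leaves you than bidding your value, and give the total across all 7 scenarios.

$42825.4

The deviation costs you only when the competing bid falls strictly between $9518.3 and $22513.9; elsewhere both bids give the same outcome.
$21688.3: truthful payoff $825.6, deviation payoff $0 → loss $825.6.
$9899.2: truthful payoff $12614.7, deviation payoff $0 → loss $12614.7.
$22009.5: truthful payoff $504.4, deviation payoff $0 → loss $504.4.
$16368.2: truthful payoff $6145.7, deviation payoff $0 → loss $6145.7.
$18123.4: truthful payoff $4390.5, deviation payoff $0 → loss $4390.5.
$15104.6: truthful payoff $7409.3, deviation payoff $0 → loss $7409.3.
$11578.7: truthful payoff $10935.2, deviation payoff $0 → loss $10935.2.
Total loss = $825.6 + $12614.7 + $504.4 + $6145.7 + $4390.5 + $7409.3 + $10935.2 = $42825.4.
Because the price is fixed by the runner-up's bid, deviating from your value can only change a good outcome into a bad one — never the reverse.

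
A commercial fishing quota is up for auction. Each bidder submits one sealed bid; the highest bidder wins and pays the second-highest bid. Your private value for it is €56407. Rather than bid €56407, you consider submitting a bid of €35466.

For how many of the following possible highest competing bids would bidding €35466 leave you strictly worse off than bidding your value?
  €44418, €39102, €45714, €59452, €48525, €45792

5

The deviation hurts exactly when the highest competing bid lies strictly between €35466 and €56407 — underbidding then forfeits a profitable win.
€44418: inside the interval → strictly worse (loss €11989).
€39102: inside the interval → strictly worse (loss €17305).
€45714: inside the interval → strictly worse (loss €10693).
€59452: above both → same outcome either way.
€48525: inside the interval → strictly worse (loss €7882).
€45792: inside the interval → strictly worse (loss €10615).
Count: 5.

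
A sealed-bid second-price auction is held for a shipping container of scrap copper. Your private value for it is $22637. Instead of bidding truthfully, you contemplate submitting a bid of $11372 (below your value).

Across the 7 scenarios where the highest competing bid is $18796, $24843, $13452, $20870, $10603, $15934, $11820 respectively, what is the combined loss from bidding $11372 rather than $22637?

The deviation costs you only when the competing bid falls strictly between $11372 and $22637; elsewhere both bids give the same outcome.
$18796: truthful payoff $3841, deviation payoff $0 → loss $3841.
$24843: outcomes coincide → loss $0.
$13452: truthful payoff $9185, deviation payoff $0 → loss $9185.
$20870: truthful payoff $1767, deviation payoff $0 → loss $1767.
$10603: outcomes coincide → loss $0.
$15934: truthful payoff $6703, deviation payoff $0 → loss $6703.
$11820: truthful payoff $10817, deviation payoff $0 → loss $10817.
Total loss = $3841 + $9185 + $1767 + $6703 + $10817 = $32313.
Because the price is fixed by the runner-up's bid, deviating from your value can only change a good outcome into a bad one — never the reverse.

$32313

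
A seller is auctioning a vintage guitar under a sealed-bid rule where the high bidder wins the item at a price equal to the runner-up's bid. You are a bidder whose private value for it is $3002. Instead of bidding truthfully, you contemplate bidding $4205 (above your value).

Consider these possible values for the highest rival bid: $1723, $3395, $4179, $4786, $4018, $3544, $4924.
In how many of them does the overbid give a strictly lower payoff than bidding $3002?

The deviation hurts exactly when the highest competing bid lies strictly between $3002 and $4205 — overbidding then wins at a price above your value.
$1723: below both → same outcome either way.
$3395: inside the interval → strictly worse (loss $393).
$4179: inside the interval → strictly worse (loss $1177).
$4786: above both → same outcome either way.
$4018: inside the interval → strictly worse (loss $1016).
$3544: inside the interval → strictly worse (loss $542).
$4924: above both → same outcome either way.
Count: 4.

4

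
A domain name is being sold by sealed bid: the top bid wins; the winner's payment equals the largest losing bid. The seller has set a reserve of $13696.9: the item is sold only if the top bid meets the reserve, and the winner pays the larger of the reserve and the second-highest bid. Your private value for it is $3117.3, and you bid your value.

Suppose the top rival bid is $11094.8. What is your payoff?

$0

Your bid $3117.3 is below the highest competing bid $11094.8, so you lose. Payoff $0.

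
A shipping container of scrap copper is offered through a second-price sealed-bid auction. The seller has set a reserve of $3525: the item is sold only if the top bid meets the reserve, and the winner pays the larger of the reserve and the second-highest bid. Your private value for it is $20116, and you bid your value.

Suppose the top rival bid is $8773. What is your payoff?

Your bid $20116 is the highest and exceeds the reserve.
Price = max(second-highest bid, reserve) = max($8773, $3525) = $8773.
Payoff = $20116 − $8773 = $11343.

$11343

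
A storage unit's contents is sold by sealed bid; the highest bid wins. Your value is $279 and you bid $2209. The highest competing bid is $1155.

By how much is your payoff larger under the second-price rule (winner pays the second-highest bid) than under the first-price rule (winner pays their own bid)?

You have the highest bid, so you win under either rule.
Second-price: pay $1155 → payoff −$876.
First-price: pay your own bid $2209 → payoff −$1930.
Difference = −$876 − (−$1930) = $1054.

$1054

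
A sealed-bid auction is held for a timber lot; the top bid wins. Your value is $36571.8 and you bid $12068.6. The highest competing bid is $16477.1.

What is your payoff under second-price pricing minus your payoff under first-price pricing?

$0

Your bid $12068.6 is below $16477.1, so you lose under either rule.
Payoff is $0 in both cases; difference = $0.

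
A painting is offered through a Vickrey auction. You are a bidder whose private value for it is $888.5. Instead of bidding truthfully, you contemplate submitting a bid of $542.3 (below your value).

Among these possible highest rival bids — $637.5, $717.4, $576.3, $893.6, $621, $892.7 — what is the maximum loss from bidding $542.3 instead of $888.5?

$312.2

$637.5: truthful gives $251, deviation gives $0 → loss $251.
$717.4: truthful gives $171.1, deviation gives $0 → loss $171.1.
$576.3: truthful gives $312.2, deviation gives $0 → loss $312.2.
$893.6: same outcome either way → loss $0.
$621: truthful gives $267.5, deviation gives $0 → loss $267.5.
$892.7: same outcome either way → loss $0.
Maximum loss: $312.2.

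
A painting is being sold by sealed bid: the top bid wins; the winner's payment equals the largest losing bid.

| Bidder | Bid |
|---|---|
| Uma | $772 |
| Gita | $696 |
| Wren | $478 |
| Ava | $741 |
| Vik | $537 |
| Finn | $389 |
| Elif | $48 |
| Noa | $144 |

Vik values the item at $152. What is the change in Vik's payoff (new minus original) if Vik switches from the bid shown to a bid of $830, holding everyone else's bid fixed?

The highest bid among the other bidders is $772; Vik's bid doesn't change that.
Original bid $537: Vik is not highest (top rival bid is $772); payoff $0.
Alternative bid $830: Vik is highest, pays the top rival bid $772; payoff $152 − $772 = −$620.
Change in payoff = −$620 − ($0) = −$620.

−$620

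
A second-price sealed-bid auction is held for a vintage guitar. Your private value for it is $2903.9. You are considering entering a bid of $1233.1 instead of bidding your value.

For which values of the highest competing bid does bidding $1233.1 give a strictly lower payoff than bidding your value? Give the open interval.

($1233.1, $2903.9)

If the competing bid is below $1233.1, both bids win at the same price — no difference.
If it is above $2903.9, both bids lose — no difference.
If it lies strictly between $1233.1 and $2903.9, bidding your value wins at a price below your value (positive payoff) while bidding $1233.1 loses (payoff 0).
So the deviation strictly hurts on the open interval ($1233.1, $2903.9).
Because the price is fixed by the runner-up's bid, deviating from your value can only change a good outcome into a bad one — never the reverse.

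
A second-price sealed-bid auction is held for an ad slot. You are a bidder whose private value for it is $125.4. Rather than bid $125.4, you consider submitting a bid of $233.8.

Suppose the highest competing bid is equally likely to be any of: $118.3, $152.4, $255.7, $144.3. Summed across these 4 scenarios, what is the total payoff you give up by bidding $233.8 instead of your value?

The deviation costs you only when the competing bid falls strictly between $125.4 and $233.8; elsewhere both bids give the same outcome.
$118.3: outcomes coincide → loss $0.
$152.4: truthful payoff $0, deviation payoff −$27 → loss $27.
$255.7: outcomes coincide → loss $0.
$144.3: truthful payoff $0, deviation payoff −$18.9 → loss $18.9.
Total loss = $27 + $18.9 = $45.9.
Truthful bidding weakly dominates here: raising your bid can only win items priced above your value, and lowering it can only forfeit items priced below.

$45.9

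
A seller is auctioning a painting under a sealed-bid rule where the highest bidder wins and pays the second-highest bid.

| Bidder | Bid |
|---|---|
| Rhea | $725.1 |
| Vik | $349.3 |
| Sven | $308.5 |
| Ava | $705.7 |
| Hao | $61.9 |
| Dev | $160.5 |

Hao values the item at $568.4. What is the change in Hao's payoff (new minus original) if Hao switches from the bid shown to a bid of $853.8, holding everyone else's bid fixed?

−$156.7

The highest bid among the other bidders is $725.1; Hao's bid doesn't change that.
Original bid $61.9: Hao is not highest (top rival bid is $725.1); payoff $0.
Alternative bid $853.8: Hao is highest, pays the top rival bid $725.1; payoff $568.4 − $725.1 = −$156.7.
Change in payoff = −$156.7 − ($0) = −$156.7.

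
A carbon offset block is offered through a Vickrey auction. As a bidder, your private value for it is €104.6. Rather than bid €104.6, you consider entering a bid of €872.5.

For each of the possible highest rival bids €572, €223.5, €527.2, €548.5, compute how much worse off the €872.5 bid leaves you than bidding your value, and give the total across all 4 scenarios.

€1452.8

The deviation costs you only when the competing bid falls strictly between €104.6 and €872.5; elsewhere both bids give the same outcome.
€572: truthful payoff €0, deviation payoff −€467.4 → loss €467.4.
€223.5: truthful payoff €0, deviation payoff −€118.9 → loss €118.9.
€527.2: truthful payoff €0, deviation payoff −€422.6 → loss €422.6.
€548.5: truthful payoff €0, deviation payoff −€443.9 → loss €443.9.
Total loss = €467.4 + €118.9 + €422.6 + €443.9 = €1452.8.
Truthful bidding weakly dominates here: raising your bid can only win items priced above your value, and lowering it can only forfeit items priced below.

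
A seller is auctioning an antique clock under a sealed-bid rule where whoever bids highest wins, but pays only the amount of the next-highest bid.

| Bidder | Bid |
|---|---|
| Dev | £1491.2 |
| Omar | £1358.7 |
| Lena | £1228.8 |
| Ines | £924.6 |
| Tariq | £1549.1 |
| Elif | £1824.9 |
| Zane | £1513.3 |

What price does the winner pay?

£1549.1

Highest bid: Elif at £1824.9, so Elif wins.
Second-highest bid: Tariq at £1549.1 — that is the price the winner pays.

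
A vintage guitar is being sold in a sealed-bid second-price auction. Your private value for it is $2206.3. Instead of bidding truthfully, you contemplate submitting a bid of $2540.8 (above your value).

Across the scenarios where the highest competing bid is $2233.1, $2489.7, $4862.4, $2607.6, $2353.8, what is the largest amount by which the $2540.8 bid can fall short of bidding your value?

$283.4

$2233.1: truthful gives $0, deviation gives −$26.8 → loss $26.8.
$2489.7: truthful gives $0, deviation gives −$283.4 → loss $283.4.
$4862.4: same outcome either way → loss $0.
$2607.6: same outcome either way → loss $0.
$2353.8: truthful gives $0, deviation gives −$147.5 → loss $147.5.
Maximum loss: $283.4.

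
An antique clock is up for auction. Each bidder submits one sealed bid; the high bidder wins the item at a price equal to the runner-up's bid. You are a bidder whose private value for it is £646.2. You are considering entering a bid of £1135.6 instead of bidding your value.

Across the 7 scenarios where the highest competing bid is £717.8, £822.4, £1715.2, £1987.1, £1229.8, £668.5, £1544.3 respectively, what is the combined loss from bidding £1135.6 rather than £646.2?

The deviation costs you only when the competing bid falls strictly between £646.2 and £1135.6; elsewhere both bids give the same outcome.
£717.8: truthful payoff £0, deviation payoff −£71.6 → loss £71.6.
£822.4: truthful payoff £0, deviation payoff −£176.2 → loss £176.2.
£1715.2: outcomes coincide → loss £0.
£1987.1: outcomes coincide → loss £0.
£1229.8: outcomes coincide → loss £0.
£668.5: truthful payoff £0, deviation payoff −£22.3 → loss £22.3.
£1544.3: outcomes coincide → loss £0.
Total loss = £71.6 + £176.2 + £22.3 = £270.1.

£270.1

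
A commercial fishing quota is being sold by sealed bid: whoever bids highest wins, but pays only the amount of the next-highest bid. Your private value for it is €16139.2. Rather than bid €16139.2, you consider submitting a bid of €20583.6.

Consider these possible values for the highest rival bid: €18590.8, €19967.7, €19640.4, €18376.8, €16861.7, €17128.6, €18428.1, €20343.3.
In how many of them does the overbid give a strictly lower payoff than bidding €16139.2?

The deviation hurts exactly when the highest competing bid lies strictly between €16139.2 and €20583.6 — overbidding then wins at a price above your value.
€18590.8: inside the interval → strictly worse (loss €2451.6).
€19967.7: inside the interval → strictly worse (loss €3828.5).
€19640.4: inside the interval → strictly worse (loss €3501.2).
€18376.8: inside the interval → strictly worse (loss €2237.6).
€16861.7: inside the interval → strictly worse (loss €722.5).
€17128.6: inside the interval → strictly worse (loss €989.4).
€18428.1: inside the interval → strictly worse (loss €2288.9).
€20343.3: inside the interval → strictly worse (loss €4204.1).
Count: 8.

8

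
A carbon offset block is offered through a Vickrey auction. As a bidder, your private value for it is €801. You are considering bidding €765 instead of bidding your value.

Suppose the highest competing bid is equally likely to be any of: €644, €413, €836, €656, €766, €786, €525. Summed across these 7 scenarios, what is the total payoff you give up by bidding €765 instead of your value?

€50

The deviation costs you only when the competing bid falls strictly between €765 and €801; elsewhere both bids give the same outcome.
€644: outcomes coincide → loss €0.
€413: outcomes coincide → loss €0.
€836: outcomes coincide → loss €0.
€656: outcomes coincide → loss €0.
€766: truthful payoff €35, deviation payoff €0 → loss €35.
€786: truthful payoff €15, deviation payoff €0 → loss €15.
€525: outcomes coincide → loss €0.
Total loss = €35 + €15 = €50.
Because the price is fixed by the runner-up's bid, deviating from your value can only change a good outcome into a bad one — never the reverse.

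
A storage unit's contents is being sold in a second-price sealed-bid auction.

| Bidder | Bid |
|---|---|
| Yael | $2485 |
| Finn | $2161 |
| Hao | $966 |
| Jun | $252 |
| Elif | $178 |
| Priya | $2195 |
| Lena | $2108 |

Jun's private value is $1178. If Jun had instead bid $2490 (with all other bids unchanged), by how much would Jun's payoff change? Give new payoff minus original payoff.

−$1307

The highest bid among the other bidders is $2485; Jun's bid doesn't change that.
Original bid $252: Jun is not highest (top rival bid is $2485); payoff $0.
Alternative bid $2490: Jun is highest, pays the top rival bid $2485; payoff $1178 − $2485 = −$1307.
Change in payoff = −$1307 − ($0) = −$1307.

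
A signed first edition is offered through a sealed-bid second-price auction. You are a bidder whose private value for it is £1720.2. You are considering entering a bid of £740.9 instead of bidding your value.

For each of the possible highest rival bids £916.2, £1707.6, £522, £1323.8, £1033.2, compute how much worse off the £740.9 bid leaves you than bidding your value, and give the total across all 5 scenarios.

The deviation costs you only when the competing bid falls strictly between £740.9 and £1720.2; elsewhere both bids give the same outcome.
£916.2: truthful payoff £804, deviation payoff £0 → loss £804.
£1707.6: truthful payoff £12.6, deviation payoff £0 → loss £12.6.
£522: outcomes coincide → loss £0.
£1323.8: truthful payoff £396.4, deviation payoff £0 → loss £396.4.
£1033.2: truthful payoff £687, deviation payoff £0 → loss £687.
Total loss = £804 + £12.6 + £396.4 + £687 = £1900.

£1900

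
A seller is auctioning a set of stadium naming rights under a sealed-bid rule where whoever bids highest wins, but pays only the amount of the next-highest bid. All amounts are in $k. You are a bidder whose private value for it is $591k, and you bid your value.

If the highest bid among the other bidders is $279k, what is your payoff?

Your bid $591k exceeds the highest competing bid $279k, so you win.
In a second-price auction the winner pays the second-highest bid, $279k.
Payoff = value − price = $591k − $279k = $312k.

$312k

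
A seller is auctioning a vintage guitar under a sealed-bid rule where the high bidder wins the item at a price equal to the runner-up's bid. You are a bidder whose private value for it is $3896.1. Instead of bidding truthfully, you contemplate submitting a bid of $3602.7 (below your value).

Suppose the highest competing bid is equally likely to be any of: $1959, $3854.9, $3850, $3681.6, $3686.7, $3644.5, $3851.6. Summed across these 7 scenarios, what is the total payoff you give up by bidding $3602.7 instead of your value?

$807.3

The deviation costs you only when the competing bid falls strictly between $3602.7 and $3896.1; elsewhere both bids give the same outcome.
$1959: outcomes coincide → loss $0.
$3854.9: truthful payoff $41.2, deviation payoff $0 → loss $41.2.
$3850: truthful payoff $46.1, deviation payoff $0 → loss $46.1.
$3681.6: truthful payoff $214.5, deviation payoff $0 → loss $214.5.
$3686.7: truthful payoff $209.4, deviation payoff $0 → loss $209.4.
$3644.5: truthful payoff $251.6, deviation payoff $0 → loss $251.6.
$3851.6: truthful payoff $44.5, deviation payoff $0 → loss $44.5.
Total loss = $41.2 + $46.1 + $214.5 + $209.4 + $251.6 + $44.5 = $807.3.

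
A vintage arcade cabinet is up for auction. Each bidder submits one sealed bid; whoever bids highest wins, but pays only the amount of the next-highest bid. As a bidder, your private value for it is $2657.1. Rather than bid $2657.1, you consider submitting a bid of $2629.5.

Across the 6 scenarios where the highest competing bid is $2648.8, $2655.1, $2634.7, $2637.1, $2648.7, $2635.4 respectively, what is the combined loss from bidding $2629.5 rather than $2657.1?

$82.8

The deviation costs you only when the competing bid falls strictly between $2629.5 and $2657.1; elsewhere both bids give the same outcome.
$2648.8: truthful payoff $8.3, deviation payoff $0 → loss $8.3.
$2655.1: truthful payoff $2, deviation payoff $0 → loss $2.
$2634.7: truthful payoff $22.4, deviation payoff $0 → loss $22.4.
$2637.1: truthful payoff $20, deviation payoff $0 → loss $20.
$2648.7: truthful payoff $8.4, deviation payoff $0 → loss $8.4.
$2635.4: truthful payoff $21.7, deviation payoff $0 → loss $21.7.
Total loss = $8.3 + $2 + $22.4 + $20 + $8.4 + $21.7 = $82.8.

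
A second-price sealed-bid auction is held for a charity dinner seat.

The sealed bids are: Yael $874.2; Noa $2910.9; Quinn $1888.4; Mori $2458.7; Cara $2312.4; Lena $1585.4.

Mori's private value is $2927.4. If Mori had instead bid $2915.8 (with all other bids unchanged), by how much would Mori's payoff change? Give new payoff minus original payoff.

The highest bid among the other bidders is $2910.9; Mori's bid doesn't change that.
Original bid $2458.7: Mori is not highest (top rival bid is $2910.9); payoff $0.
Alternative bid $2915.8: Mori is highest, pays the top rival bid $2910.9; payoff $2927.4 − $2910.9 = $16.5.
Change in payoff = $16.5 − ($0) = $16.5.

$16.5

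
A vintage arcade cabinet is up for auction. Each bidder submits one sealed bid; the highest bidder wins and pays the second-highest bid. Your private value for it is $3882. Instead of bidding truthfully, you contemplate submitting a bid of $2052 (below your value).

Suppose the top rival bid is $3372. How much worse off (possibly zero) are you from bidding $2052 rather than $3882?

$510

Bidding your value $3882: you win (since $3882 > $3372) and pay $3372. Payoff $510.
Bidding $2052: you lose. Payoff $0.
The competing bid $3372 lies between your shaded bid and your value, so underbidding forfeits an item you could have won at a profitable price.
Loss from deviating = $510 − ($0) = $510.
Because the price is fixed by the runner-up's bid, deviating from your value can only change a good outcome into a bad one — never the reverse.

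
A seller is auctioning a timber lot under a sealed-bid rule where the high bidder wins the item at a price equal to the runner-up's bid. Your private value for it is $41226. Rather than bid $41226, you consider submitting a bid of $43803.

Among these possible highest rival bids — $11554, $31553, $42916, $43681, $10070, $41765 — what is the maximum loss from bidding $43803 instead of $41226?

$2455

$11554: same outcome either way → loss $0.
$31553: same outcome either way → loss $0.
$42916: truthful gives $0, deviation gives −$1690 → loss $1690.
$43681: truthful gives $0, deviation gives −$2455 → loss $2455.
$10070: same outcome either way → loss $0.
$41765: truthful gives $0, deviation gives −$539 → loss $539.
Maximum loss: $2455.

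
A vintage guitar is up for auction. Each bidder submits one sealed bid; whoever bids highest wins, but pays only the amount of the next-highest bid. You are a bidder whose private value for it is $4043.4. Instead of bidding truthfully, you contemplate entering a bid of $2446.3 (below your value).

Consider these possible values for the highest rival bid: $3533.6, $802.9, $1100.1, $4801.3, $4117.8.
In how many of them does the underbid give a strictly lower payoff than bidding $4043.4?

1

The deviation hurts exactly when the highest competing bid lies strictly between $2446.3 and $4043.4 — underbidding then forfeits a profitable win.
$3533.6: inside the interval → strictly worse (loss $509.8).
$802.9: below both → same outcome either way.
$1100.1: below both → same outcome either way.
$4801.3: above both → same outcome either way.
$4117.8: above both → same outcome either way.
Count: 1.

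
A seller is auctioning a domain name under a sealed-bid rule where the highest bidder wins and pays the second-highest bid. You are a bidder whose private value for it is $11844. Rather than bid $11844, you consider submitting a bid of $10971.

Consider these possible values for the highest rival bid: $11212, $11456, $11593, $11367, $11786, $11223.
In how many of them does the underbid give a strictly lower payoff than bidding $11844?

The deviation hurts exactly when the highest competing bid lies strictly between $10971 and $11844 — underbidding then forfeits a profitable win.
$11212: inside the interval → strictly worse (loss $632).
$11456: inside the interval → strictly worse (loss $388).
$11593: inside the interval → strictly worse (loss $251).
$11367: inside the interval → strictly worse (loss $477).
$11786: inside the interval → strictly worse (loss $58).
$11223: inside the interval → strictly worse (loss $621).
Count: 6.

6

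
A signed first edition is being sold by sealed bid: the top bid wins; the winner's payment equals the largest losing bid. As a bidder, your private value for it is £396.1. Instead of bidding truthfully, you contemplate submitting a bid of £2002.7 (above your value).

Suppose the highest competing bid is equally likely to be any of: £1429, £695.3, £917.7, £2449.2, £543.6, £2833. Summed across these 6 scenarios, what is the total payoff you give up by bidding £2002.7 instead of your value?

The deviation costs you only when the competing bid falls strictly between £396.1 and £2002.7; elsewhere both bids give the same outcome.
£1429: truthful payoff £0, deviation payoff −£1032.9 → loss £1032.9.
£695.3: truthful payoff £0, deviation payoff −£299.2 → loss £299.2.
£917.7: truthful payoff £0, deviation payoff −£521.6 → loss £521.6.
£2449.2: outcomes coincide → loss £0.
£543.6: truthful payoff £0, deviation payoff −£147.5 → loss £147.5.
£2833: outcomes coincide → loss £0.
Total loss = £1032.9 + £299.2 + £521.6 + £147.5 = £2001.2.

£2001.2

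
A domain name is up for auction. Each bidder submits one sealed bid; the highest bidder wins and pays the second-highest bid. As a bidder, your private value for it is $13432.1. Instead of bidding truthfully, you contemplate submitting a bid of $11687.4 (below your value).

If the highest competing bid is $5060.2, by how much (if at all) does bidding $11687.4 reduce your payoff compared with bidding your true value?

Bidding your value $13432.1: you win (since $13432.1 > $5060.2) and pay $5060.2. Payoff $8371.9.
Bidding $11687.4: you win and pay $5060.2. Payoff $13432.1 − $5060.2 = $8371.9.
Difference = $8371.9 − $8371.9 = $0; both bids lead to the same outcome because the competing bid is below both your value and your alternative bid.

$0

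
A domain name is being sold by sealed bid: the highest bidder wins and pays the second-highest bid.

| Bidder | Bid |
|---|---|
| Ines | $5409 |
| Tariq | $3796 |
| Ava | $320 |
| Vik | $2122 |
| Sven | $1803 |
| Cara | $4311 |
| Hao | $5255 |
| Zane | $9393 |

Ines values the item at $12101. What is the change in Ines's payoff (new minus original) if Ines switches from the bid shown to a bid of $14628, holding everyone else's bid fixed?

The highest bid among the other bidders is $9393; Ines's bid doesn't change that.
Original bid $5409: Ines is not highest (top rival bid is $9393); payoff $0.
Alternative bid $14628: Ines is highest, pays the top rival bid $9393; payoff $12101 − $9393 = $2708.
Change in payoff = $2708 − ($0) = $2708.

$2708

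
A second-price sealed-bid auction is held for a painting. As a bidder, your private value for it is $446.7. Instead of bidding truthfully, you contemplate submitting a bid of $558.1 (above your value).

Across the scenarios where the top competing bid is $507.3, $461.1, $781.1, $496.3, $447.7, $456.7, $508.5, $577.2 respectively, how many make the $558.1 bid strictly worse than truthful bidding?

6

The deviation hurts exactly when the highest competing bid lies strictly between $446.7 and $558.1 — overbidding then wins at a price above your value.
$507.3: inside the interval → strictly worse (loss $60.6).
$461.1: inside the interval → strictly worse (loss $14.4).
$781.1: above both → same outcome either way.
$496.3: inside the interval → strictly worse (loss $49.6).
$447.7: inside the interval → strictly worse (loss $1).
$456.7: inside the interval → strictly worse (loss $10).
$508.5: inside the interval → strictly worse (loss $61.8).
$577.2: above both → same outcome either way.
Count: 6.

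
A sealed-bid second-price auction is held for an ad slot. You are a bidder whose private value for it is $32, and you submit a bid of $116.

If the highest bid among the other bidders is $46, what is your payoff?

−$14

Your bid $116 exceeds the highest competing bid $46, so you win.
In a second-price auction the winner pays the second-highest bid, $46.
Payoff = value − price = $32 − $46 = −$14.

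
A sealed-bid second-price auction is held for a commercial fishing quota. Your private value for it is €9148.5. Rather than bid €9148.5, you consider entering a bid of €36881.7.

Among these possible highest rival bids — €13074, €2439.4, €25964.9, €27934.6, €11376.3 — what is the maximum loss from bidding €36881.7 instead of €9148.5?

€18786.1

€13074: truthful gives €0, deviation gives −€3925.5 → loss €3925.5.
€2439.4: same outcome either way → loss €0.
€25964.9: truthful gives €0, deviation gives −€16816.4 → loss €16816.4.
€27934.6: truthful gives €0, deviation gives −€18786.1 → loss €18786.1.
€11376.3: truthful gives €0, deviation gives −€2227.8 → loss €2227.8.
Maximum loss: €18786.1.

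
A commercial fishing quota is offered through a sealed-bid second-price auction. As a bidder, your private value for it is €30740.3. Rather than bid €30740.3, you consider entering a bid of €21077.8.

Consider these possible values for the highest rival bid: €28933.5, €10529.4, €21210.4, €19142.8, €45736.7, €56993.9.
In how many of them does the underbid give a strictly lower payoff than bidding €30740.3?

2

The deviation hurts exactly when the highest competing bid lies strictly between €21077.8 and €30740.3 — underbidding then forfeits a profitable win.
€28933.5: inside the interval → strictly worse (loss €1806.8).
€10529.4: below both → same outcome either way.
€21210.4: inside the interval → strictly worse (loss €9529.9).
€19142.8: below both → same outcome either way.
€45736.7: above both → same outcome either way.
€56993.9: above both → same outcome either way.
Count: 2.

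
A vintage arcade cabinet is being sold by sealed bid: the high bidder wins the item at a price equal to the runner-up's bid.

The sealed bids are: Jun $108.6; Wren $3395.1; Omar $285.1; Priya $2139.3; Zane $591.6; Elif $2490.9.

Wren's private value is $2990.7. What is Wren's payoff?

Highest bid: Wren at $3395.1, so Wren wins.
Second-highest bid: Elif at $2490.9 — that is the price the winner pays.
Wren's payoff = value − price = $2990.7 − $2490.9 = $499.8.

$499.8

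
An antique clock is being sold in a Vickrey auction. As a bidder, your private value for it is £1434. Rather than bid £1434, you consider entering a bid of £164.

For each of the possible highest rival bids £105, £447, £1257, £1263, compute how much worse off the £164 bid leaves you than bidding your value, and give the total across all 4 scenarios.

The deviation costs you only when the competing bid falls strictly between £164 and £1434; elsewhere both bids give the same outcome.
£105: outcomes coincide → loss £0.
£447: truthful payoff £987, deviation payoff £0 → loss £987.
£1257: truthful payoff £177, deviation payoff £0 → loss £177.
£1263: truthful payoff £171, deviation payoff £0 → loss £171.
Total loss = £987 + £177 + £171 = £1335.

£1335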